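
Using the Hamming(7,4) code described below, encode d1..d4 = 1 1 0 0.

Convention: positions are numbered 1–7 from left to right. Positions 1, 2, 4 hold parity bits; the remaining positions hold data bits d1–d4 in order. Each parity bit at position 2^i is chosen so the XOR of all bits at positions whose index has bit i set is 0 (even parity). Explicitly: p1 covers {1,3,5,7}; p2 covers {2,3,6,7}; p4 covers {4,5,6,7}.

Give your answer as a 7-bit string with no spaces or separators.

Place data at non-parity positions: p1 p2 1 p4 1 0 0
p1 (pos 1,3,5,7): XOR of data positions = 1⊕1⊕0 = 0
p2 (pos 2,3,6,7): XOR of data positions = 1⊕0⊕0 = 1
p4 (pos 4,5,6,7): XOR of data positions = 1⊕0⊕0 = 1
Codeword: 0111100

0111100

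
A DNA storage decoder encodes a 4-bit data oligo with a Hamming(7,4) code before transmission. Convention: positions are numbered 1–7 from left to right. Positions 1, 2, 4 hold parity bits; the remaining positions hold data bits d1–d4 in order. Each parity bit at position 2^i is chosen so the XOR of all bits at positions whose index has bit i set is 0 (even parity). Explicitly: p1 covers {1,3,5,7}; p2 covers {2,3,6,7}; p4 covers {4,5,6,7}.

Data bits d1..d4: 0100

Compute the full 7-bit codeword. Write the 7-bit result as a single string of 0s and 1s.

Place data at non-parity positions: p1 p2 0 p4 1 0 0
p1 (pos 1,3,5,7): XOR of data positions = 0⊕1⊕0 = 1
p2 (pos 2,3,6,7): XOR of data positions = 0⊕0⊕0 = 0
p4 (pos 4,5,6,7): XOR of data positions = 1⊕0⊕0 = 1
Codeword: 1001100

1001100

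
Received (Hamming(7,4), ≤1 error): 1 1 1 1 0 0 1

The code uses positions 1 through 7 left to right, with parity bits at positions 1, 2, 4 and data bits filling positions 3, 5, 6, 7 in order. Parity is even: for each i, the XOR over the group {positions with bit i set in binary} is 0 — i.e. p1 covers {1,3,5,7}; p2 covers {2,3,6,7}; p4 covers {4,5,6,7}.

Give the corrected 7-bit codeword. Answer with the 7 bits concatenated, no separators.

1101001

s1 (pos 1,3,5,7): 1⊕1⊕0⊕1 = 1
s2 (pos 2,3,6,7): 1⊕1⊕0⊕1 = 1
s4 (pos 4,5,6,7): 1⊕0⊕0⊕1 = 0
Syndrome s4…s1 = 011 → error at position 3.
Flip position 3: 1111001 → 1101001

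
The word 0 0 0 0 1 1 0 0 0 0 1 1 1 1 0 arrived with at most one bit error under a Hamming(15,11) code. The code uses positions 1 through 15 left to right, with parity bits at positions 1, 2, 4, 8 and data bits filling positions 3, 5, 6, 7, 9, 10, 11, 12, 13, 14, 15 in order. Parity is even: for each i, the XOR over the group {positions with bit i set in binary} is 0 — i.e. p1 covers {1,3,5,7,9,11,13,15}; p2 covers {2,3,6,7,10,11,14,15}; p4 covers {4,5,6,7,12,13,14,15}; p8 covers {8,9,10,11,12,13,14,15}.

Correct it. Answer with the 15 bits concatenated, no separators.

000011100011110

s1 (pos 1,3,5,7,9,11,13,15): 0⊕0⊕1⊕0⊕0⊕1⊕1⊕0 = 1
s2 (pos 2,3,6,7,10,11,14,15): 0⊕0⊕1⊕0⊕0⊕1⊕1⊕0 = 1
s4 (pos 4,5,6,7,12,13,14,15): 0⊕1⊕1⊕0⊕1⊕1⊕1⊕0 = 1
s8 (pos 8,9,10,11,12,13,14,15): 0⊕0⊕0⊕1⊕1⊕1⊕1⊕0 = 0
Syndrome s8…s1 = 0111 → error at position 7.
Flip position 7: 000011000011110 → 000011100011110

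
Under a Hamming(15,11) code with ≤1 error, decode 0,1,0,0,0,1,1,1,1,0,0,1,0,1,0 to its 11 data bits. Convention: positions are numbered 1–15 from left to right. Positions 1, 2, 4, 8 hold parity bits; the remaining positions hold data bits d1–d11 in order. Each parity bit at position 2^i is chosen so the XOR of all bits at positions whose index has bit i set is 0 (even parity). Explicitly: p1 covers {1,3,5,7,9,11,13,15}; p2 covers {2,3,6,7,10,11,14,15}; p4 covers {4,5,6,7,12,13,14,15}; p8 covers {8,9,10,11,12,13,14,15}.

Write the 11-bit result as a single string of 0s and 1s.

s1 (pos 1,3,5,7,9,11,13,15): 0⊕0⊕0⊕1⊕1⊕0⊕0⊕0 = 0
s2 (pos 2,3,6,7,10,11,14,15): 1⊕0⊕1⊕1⊕0⊕0⊕1⊕0 = 0
s4 (pos 4,5,6,7,12,13,14,15): 0⊕0⊕1⊕1⊕1⊕0⊕1⊕0 = 0
s8 (pos 8,9,10,11,12,13,14,15): 1⊕1⊕0⊕0⊕1⊕0⊕1⊕0 = 0
Syndrome s8…s1 = 0000 → no error.
Read data bits from positions 3,5,6,7,9,10,11,12,13,14,15: 00111001010

00111001010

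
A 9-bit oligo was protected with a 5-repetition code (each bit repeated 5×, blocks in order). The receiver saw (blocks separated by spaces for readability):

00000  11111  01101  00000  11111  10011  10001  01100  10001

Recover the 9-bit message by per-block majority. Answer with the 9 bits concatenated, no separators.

011011000

Block 1 (00000): 0 ones → 0
Block 2 (11111): 5 ones → 1
Block 3 (01101): 3 ones → 1
Block 4 (00000): 0 ones → 0
Block 5 (11111): 5 ones → 1
Block 6 (10011): 3 ones → 1
Block 7 (10001): 2 ones → 0
Block 8 (01100): 2 ones → 0
Block 9 (10001): 2 ones → 0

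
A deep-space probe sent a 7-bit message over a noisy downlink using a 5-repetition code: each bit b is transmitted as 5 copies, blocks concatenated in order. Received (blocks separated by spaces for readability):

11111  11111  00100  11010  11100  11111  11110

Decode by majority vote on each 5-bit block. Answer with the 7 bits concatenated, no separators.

Block 1 (11111): 5 ones → 1
Block 2 (11111): 5 ones → 1
Block 3 (00100): 1 one → 0
Block 4 (11010): 3 ones → 1
Block 5 (11100): 3 ones → 1
Block 6 (11111): 5 ones → 1
Block 7 (11110): 4 ones → 1

1101111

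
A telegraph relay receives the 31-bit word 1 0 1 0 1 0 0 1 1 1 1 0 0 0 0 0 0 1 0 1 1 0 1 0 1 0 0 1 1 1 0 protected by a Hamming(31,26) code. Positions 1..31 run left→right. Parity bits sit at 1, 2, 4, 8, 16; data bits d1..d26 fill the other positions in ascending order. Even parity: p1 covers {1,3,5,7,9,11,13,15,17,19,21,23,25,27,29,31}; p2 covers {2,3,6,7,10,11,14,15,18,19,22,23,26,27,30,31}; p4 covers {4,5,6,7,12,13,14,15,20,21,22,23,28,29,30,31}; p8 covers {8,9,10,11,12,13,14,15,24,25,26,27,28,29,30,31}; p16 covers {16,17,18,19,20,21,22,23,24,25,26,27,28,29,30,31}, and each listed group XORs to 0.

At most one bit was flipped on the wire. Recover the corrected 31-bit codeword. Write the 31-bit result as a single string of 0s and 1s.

1010000111100000010110101001110

s1 (pos 1,3,5,7,9,11,13,15,17,19,21,23,25,27,29,31): 1⊕1⊕1⊕0⊕1⊕1⊕0⊕0⊕0⊕0⊕1⊕1⊕1⊕0⊕1⊕0 = 1
s2 (pos 2,3,6,7,10,11,14,15,18,19,22,23,26,27,30,31): 0⊕1⊕0⊕0⊕1⊕1⊕0⊕0⊕1⊕0⊕0⊕1⊕0⊕0⊕1⊕0 = 0
s4 (pos 4,5,6,7,12,13,14,15,20,21,22,23,28,29,30,31): 0⊕1⊕0⊕0⊕0⊕0⊕0⊕0⊕1⊕1⊕0⊕1⊕1⊕1⊕1⊕0 = 1
s8 (pos 8,9,10,11,12,13,14,15,24,25,26,27,28,29,30,31): 1⊕1⊕1⊕1⊕0⊕0⊕0⊕0⊕0⊕1⊕0⊕0⊕1⊕1⊕1⊕0 = 0
s16 (pos 16,17,18,19,20,21,22,23,24,25,26,27,28,29,30,31): 0⊕0⊕1⊕0⊕1⊕1⊕0⊕1⊕0⊕1⊕0⊕0⊕1⊕1⊕1⊕0 = 0
Syndrome s16…s1 = 00101 → error at position 5.
Flip position 5: 1010100111100000010110101001110 → 1010000111100000010110101001110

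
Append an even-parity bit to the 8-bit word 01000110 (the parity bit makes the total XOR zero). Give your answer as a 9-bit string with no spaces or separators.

XOR of the 8 data bits: 0⊕1⊕0⊕0⊕0⊕1⊕1⊕0 = 1
Parity bit = 1 (so all 9 bits XOR to 0).

010001101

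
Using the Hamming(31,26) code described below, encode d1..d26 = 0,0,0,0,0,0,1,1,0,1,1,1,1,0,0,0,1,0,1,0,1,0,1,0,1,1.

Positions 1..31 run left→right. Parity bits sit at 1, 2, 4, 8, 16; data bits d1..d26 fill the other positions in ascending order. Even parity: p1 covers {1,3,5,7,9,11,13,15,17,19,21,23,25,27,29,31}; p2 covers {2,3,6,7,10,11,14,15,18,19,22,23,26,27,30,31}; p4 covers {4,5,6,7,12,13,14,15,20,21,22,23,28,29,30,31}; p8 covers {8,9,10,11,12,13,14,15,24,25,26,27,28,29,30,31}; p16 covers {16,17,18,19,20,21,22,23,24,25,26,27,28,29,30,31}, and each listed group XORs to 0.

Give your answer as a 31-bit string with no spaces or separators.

Place data at non-parity positions: p1 p2 0 p4 0 0 0 p8 0 0 1 1 0 1 1 p16 1 1 0 0 0 1 0 1 0 1 0 1 0 1 1
p1 (pos 1,3,5,7,9,11,13,15,17,19,21,23,25,27,29,31): XOR of data positions = 0⊕0⊕0⊕0⊕1⊕0⊕1⊕1⊕0⊕0⊕0⊕0⊕0⊕0⊕1 = 0
p2 (pos 2,3,6,7,10,11,14,15,18,19,22,23,26,27,30,31): XOR of data positions = 0⊕0⊕0⊕0⊕1⊕1⊕1⊕1⊕0⊕1⊕0⊕1⊕0⊕1⊕1 = 0
p4 (pos 4,5,6,7,12,13,14,15,20,21,22,23,28,29,30,31): XOR of data positions = 0⊕0⊕0⊕1⊕0⊕1⊕1⊕0⊕0⊕1⊕0⊕1⊕0⊕1⊕1 = 1
p8 (pos 8,9,10,11,12,13,14,15,24,25,26,27,28,29,30,31): XOR of data positions = 0⊕0⊕1⊕1⊕0⊕1⊕1⊕1⊕0⊕1⊕0⊕1⊕0⊕1⊕1 = 1
p16 (pos 16,17,18,19,20,21,22,23,24,25,26,27,28,29,30,31): XOR of data positions = 1⊕1⊕0⊕0⊕0⊕1⊕0⊕1⊕0⊕1⊕0⊕1⊕0⊕1⊕1 = 0
Codeword: 0001000100110110110001010101011

0001000100110110110001010101011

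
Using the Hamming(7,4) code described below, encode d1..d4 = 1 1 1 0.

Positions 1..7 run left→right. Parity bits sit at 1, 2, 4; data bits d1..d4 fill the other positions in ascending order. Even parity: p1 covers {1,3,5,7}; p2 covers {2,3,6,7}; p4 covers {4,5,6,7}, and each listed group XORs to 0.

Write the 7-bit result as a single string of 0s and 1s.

0010110

Place data at non-parity positions: p1 p2 1 p4 1 1 0
p1 (pos 1,3,5,7): XOR of data positions = 1⊕1⊕0 = 0
p2 (pos 2,3,6,7): XOR of data positions = 1⊕1⊕0 = 0
p4 (pos 4,5,6,7): XOR of data positions = 1⊕1⊕0 = 0
Codeword: 0010110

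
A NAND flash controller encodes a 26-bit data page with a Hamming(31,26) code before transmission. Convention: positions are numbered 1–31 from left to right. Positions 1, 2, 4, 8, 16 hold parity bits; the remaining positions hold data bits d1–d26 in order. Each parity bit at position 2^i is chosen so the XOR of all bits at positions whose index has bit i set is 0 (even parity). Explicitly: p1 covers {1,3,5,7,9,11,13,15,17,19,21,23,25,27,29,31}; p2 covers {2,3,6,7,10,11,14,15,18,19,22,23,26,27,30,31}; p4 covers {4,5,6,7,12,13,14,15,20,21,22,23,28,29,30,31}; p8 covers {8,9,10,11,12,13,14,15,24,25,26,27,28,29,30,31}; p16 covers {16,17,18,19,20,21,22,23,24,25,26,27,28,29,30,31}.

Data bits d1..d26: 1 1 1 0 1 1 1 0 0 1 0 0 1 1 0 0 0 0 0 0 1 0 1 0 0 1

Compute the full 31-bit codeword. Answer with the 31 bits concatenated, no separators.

Place data at non-parity positions: p1 p2 1 p4 1 1 0 p8 1 1 1 0 0 1 0 p16 0 1 1 0 0 0 0 0 0 1 0 1 0 0 1
p1 (pos 1,3,5,7,9,11,13,15,17,19,21,23,25,27,29,31): XOR of data positions = 1⊕1⊕0⊕1⊕1⊕0⊕0⊕0⊕1⊕0⊕0⊕0⊕0⊕0⊕1 = 0
p2 (pos 2,3,6,7,10,11,14,15,18,19,22,23,26,27,30,31): XOR of data positions = 1⊕1⊕0⊕1⊕1⊕1⊕0⊕1⊕1⊕0⊕0⊕1⊕0⊕0⊕1 = 1
p4 (pos 4,5,6,7,12,13,14,15,20,21,22,23,28,29,30,31): XOR of data positions = 1⊕1⊕0⊕0⊕0⊕1⊕0⊕0⊕0⊕0⊕0⊕1⊕0⊕0⊕1 = 1
p8 (pos 8,9,10,11,12,13,14,15,24,25,26,27,28,29,30,31): XOR of data positions = 1⊕1⊕1⊕0⊕0⊕1⊕0⊕0⊕0⊕1⊕0⊕1⊕0⊕0⊕1 = 1
p16 (pos 16,17,18,19,20,21,22,23,24,25,26,27,28,29,30,31): XOR of data positions = 0⊕1⊕1⊕0⊕0⊕0⊕0⊕0⊕0⊕1⊕0⊕1⊕0⊕0⊕1 = 1
Codeword: 0111110111100101011000000101001

0111110111100101011000000101001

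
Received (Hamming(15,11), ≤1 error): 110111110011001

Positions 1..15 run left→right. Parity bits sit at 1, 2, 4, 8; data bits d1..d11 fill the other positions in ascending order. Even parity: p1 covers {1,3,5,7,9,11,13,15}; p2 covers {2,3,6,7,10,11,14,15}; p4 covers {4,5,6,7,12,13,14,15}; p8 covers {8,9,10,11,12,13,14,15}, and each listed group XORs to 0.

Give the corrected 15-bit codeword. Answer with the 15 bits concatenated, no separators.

s1 (pos 1,3,5,7,9,11,13,15): 1⊕0⊕1⊕1⊕0⊕1⊕0⊕1 = 1
s2 (pos 2,3,6,7,10,11,14,15): 1⊕0⊕1⊕1⊕0⊕1⊕0⊕1 = 1
s4 (pos 4,5,6,7,12,13,14,15): 1⊕1⊕1⊕1⊕1⊕0⊕0⊕1 = 0
s8 (pos 8,9,10,11,12,13,14,15): 1⊕0⊕0⊕1⊕1⊕0⊕0⊕1 = 0
Syndrome s8…s1 = 0011 → error at position 3.
Flip position 3: 110111110011001 → 111111110011001

111111110011001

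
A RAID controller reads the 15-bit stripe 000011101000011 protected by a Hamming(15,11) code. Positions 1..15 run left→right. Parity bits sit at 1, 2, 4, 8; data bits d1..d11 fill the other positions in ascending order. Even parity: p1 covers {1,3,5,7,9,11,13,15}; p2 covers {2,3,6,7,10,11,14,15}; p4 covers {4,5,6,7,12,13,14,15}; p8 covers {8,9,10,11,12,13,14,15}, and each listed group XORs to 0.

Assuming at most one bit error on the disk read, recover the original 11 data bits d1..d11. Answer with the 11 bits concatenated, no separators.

01111001011

s1 (pos 1,3,5,7,9,11,13,15): 0⊕0⊕1⊕1⊕1⊕0⊕0⊕1 = 0
s2 (pos 2,3,6,7,10,11,14,15): 0⊕0⊕1⊕1⊕0⊕0⊕1⊕1 = 0
s4 (pos 4,5,6,7,12,13,14,15): 0⊕1⊕1⊕1⊕0⊕0⊕1⊕1 = 1
s8 (pos 8,9,10,11,12,13,14,15): 0⊕1⊕0⊕0⊕0⊕0⊕1⊕1 = 1
Syndrome s8…s1 = 1100 → error at position 12.
Flip position 12: 000011101000011 → 000011101001011
Read data bits from positions 3,5,6,7,9,10,11,12,13,14,15: 01111001011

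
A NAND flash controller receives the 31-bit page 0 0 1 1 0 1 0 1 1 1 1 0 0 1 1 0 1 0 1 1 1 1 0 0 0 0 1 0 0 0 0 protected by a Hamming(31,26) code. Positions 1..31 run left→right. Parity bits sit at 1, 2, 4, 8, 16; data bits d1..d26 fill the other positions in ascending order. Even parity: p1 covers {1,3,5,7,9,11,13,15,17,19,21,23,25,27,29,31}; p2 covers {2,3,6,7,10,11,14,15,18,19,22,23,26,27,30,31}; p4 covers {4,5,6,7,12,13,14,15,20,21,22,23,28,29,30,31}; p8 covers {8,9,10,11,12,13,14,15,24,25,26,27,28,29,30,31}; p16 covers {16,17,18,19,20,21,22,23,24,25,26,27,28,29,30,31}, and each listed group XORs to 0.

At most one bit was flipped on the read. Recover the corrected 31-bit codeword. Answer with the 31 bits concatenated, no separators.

s1 (pos 1,3,5,7,9,11,13,15,17,19,21,23,25,27,29,31): 0⊕1⊕0⊕0⊕1⊕1⊕0⊕1⊕1⊕1⊕1⊕0⊕0⊕1⊕0⊕0 = 0
s2 (pos 2,3,6,7,10,11,14,15,18,19,22,23,26,27,30,31): 0⊕1⊕1⊕0⊕1⊕1⊕1⊕1⊕0⊕1⊕1⊕0⊕0⊕1⊕0⊕0 = 1
s4 (pos 4,5,6,7,12,13,14,15,20,21,22,23,28,29,30,31): 1⊕0⊕1⊕0⊕0⊕0⊕1⊕1⊕1⊕1⊕1⊕0⊕0⊕0⊕0⊕0 = 1
s8 (pos 8,9,10,11,12,13,14,15,24,25,26,27,28,29,30,31): 1⊕1⊕1⊕1⊕0⊕0⊕1⊕1⊕0⊕0⊕0⊕1⊕0⊕0⊕0⊕0 = 1
s16 (pos 16,17,18,19,20,21,22,23,24,25,26,27,28,29,30,31): 0⊕1⊕0⊕1⊕1⊕1⊕1⊕0⊕0⊕0⊕0⊕1⊕0⊕0⊕0⊕0 = 0
Syndrome s16…s1 = 01110 → error at position 14.
Flip position 14: 0011010111100110101111000010000 → 0011010111100010101111000010000

0011010111100010101111000010000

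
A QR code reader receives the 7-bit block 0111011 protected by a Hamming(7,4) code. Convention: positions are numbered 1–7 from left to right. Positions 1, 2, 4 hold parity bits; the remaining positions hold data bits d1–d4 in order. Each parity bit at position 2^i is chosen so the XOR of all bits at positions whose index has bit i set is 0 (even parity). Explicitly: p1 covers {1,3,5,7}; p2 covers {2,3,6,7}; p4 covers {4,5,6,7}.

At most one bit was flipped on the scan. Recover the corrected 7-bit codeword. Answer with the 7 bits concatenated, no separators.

s1 (pos 1,3,5,7): 0⊕1⊕0⊕1 = 0
s2 (pos 2,3,6,7): 1⊕1⊕1⊕1 = 0
s4 (pos 4,5,6,7): 1⊕0⊕1⊕1 = 1
Syndrome s4…s1 = 100 → error at position 4.
Flip position 4: 0111011 → 0110011

0110011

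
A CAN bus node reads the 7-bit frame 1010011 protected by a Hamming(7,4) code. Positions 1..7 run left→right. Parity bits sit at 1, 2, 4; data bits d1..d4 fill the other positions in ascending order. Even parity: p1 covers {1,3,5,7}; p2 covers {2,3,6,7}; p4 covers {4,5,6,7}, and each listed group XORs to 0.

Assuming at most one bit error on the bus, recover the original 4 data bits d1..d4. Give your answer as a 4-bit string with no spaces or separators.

s1 (pos 1,3,5,7): 1⊕1⊕0⊕1 = 1
s2 (pos 2,3,6,7): 0⊕1⊕1⊕1 = 1
s4 (pos 4,5,6,7): 0⊕0⊕1⊕1 = 0
Syndrome s4…s1 = 011 → error at position 3.
Flip position 3: 1010011 → 1000011
Read data bits from positions 3,5,6,7: 0011

0011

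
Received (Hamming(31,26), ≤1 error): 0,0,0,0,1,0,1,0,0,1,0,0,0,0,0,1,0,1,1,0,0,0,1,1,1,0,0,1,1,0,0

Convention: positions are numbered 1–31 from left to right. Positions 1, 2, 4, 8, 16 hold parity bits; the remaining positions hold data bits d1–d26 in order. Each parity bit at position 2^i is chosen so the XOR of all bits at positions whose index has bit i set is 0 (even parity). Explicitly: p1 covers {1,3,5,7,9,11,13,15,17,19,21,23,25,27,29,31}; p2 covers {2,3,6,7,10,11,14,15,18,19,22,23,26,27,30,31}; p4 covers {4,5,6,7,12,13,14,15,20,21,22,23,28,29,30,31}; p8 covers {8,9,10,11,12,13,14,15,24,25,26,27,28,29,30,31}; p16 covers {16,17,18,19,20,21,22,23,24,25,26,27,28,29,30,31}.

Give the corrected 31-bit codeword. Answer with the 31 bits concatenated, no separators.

s1 (pos 1,3,5,7,9,11,13,15,17,19,21,23,25,27,29,31): 0⊕0⊕1⊕1⊕0⊕0⊕0⊕0⊕0⊕1⊕0⊕1⊕1⊕0⊕1⊕0 = 0
s2 (pos 2,3,6,7,10,11,14,15,18,19,22,23,26,27,30,31): 0⊕0⊕0⊕1⊕1⊕0⊕0⊕0⊕1⊕1⊕0⊕1⊕0⊕0⊕0⊕0 = 1
s4 (pos 4,5,6,7,12,13,14,15,20,21,22,23,28,29,30,31): 0⊕1⊕0⊕1⊕0⊕0⊕0⊕0⊕0⊕0⊕0⊕1⊕1⊕1⊕0⊕0 = 1
s8 (pos 8,9,10,11,12,13,14,15,24,25,26,27,28,29,30,31): 0⊕0⊕1⊕0⊕0⊕0⊕0⊕0⊕1⊕1⊕0⊕0⊕1⊕1⊕0⊕0 = 1
s16 (pos 16,17,18,19,20,21,22,23,24,25,26,27,28,29,30,31): 1⊕0⊕1⊕1⊕0⊕0⊕0⊕1⊕1⊕1⊕0⊕0⊕1⊕1⊕0⊕0 = 0
Syndrome s16…s1 = 01110 → error at position 14.
Flip position 14: 0000101001000001011000111001100 → 0000101001000101011000111001100

0000101001000101011000111001100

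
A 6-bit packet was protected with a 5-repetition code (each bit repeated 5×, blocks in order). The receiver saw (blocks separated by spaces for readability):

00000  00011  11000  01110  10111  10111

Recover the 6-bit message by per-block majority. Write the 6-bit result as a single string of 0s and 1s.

Block 1 (00000): 0 ones → 0
Block 2 (00011): 2 ones → 0
Block 3 (11000): 2 ones → 0
Block 4 (01110): 3 ones → 1
Block 5 (10111): 4 ones → 1
Block 6 (10111): 4 ones → 1

000111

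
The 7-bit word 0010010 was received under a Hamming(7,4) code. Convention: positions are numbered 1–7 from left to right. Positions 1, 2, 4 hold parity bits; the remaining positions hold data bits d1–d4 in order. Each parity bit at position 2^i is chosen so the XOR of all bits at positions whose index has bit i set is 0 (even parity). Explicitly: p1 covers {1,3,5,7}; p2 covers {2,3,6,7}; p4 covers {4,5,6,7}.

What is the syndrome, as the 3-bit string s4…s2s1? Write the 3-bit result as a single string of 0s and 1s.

s1 (pos 1,3,5,7): 0⊕1⊕0⊕0 = 1
s2 (pos 2,3,6,7): 0⊕1⊕1⊕0 = 0
s4 (pos 4,5,6,7): 0⊕0⊕1⊕0 = 1
Syndrome s4…s1 = 101 → error at position 5.

101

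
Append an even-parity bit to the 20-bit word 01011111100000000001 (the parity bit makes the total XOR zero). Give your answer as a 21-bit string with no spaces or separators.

010111111000000000010

XOR of the 20 data bits: 0⊕1⊕0⊕1⊕1⊕1⊕1⊕1⊕1⊕0⊕0⊕0⊕0⊕0⊕0⊕0⊕0⊕0⊕0⊕1 = 0
Parity bit = 0 (so all 21 bits XOR to 0).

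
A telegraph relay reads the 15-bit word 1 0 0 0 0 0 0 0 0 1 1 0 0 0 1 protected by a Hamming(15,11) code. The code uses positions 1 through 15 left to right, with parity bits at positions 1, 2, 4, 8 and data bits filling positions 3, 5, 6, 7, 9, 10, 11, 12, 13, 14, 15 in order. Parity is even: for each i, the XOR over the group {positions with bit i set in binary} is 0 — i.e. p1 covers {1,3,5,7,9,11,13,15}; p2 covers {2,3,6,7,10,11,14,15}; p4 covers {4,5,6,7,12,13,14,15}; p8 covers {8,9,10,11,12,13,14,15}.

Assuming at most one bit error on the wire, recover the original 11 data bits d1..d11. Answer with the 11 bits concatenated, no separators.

00000110000

s1 (pos 1,3,5,7,9,11,13,15): 1⊕0⊕0⊕0⊕0⊕1⊕0⊕1 = 1
s2 (pos 2,3,6,7,10,11,14,15): 0⊕0⊕0⊕0⊕1⊕1⊕0⊕1 = 1
s4 (pos 4,5,6,7,12,13,14,15): 0⊕0⊕0⊕0⊕0⊕0⊕0⊕1 = 1
s8 (pos 8,9,10,11,12,13,14,15): 0⊕0⊕1⊕1⊕0⊕0⊕0⊕1 = 1
Syndrome s8…s1 = 1111 → error at position 15.
Flip position 15: 100000000110001 → 100000000110000
Read data bits from positions 3,5,6,7,9,10,11,12,13,14,15: 00000110000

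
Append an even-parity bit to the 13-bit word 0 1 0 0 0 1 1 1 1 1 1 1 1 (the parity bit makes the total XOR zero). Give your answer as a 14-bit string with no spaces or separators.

XOR of the 13 data bits: 0⊕1⊕0⊕0⊕0⊕1⊕1⊕1⊕1⊕1⊕1⊕1⊕1 = 1
Parity bit = 1 (so all 14 bits XOR to 0).

01000111111111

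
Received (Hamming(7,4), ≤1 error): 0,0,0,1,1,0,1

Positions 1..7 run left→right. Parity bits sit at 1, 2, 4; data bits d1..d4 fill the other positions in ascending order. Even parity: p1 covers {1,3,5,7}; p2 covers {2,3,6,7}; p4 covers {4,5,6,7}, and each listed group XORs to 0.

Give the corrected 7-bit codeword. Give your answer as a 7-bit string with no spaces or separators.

s1 (pos 1,3,5,7): 0⊕0⊕1⊕1 = 0
s2 (pos 2,3,6,7): 0⊕0⊕0⊕1 = 1
s4 (pos 4,5,6,7): 1⊕1⊕0⊕1 = 1
Syndrome s4…s1 = 110 → error at position 6.
Flip position 6: 0001101 → 0001111

0001111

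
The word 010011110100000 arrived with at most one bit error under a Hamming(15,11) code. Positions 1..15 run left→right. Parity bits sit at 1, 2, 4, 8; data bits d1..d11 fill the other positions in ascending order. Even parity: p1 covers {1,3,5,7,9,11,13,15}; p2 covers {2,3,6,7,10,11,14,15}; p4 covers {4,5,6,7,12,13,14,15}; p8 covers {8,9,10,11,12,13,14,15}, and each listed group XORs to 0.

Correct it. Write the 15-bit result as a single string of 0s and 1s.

s1 (pos 1,3,5,7,9,11,13,15): 0⊕0⊕1⊕1⊕0⊕0⊕0⊕0 = 0
s2 (pos 2,3,6,7,10,11,14,15): 1⊕0⊕1⊕1⊕1⊕0⊕0⊕0 = 0
s4 (pos 4,5,6,7,12,13,14,15): 0⊕1⊕1⊕1⊕0⊕0⊕0⊕0 = 1
s8 (pos 8,9,10,11,12,13,14,15): 1⊕0⊕1⊕0⊕0⊕0⊕0⊕0 = 0
Syndrome s8…s1 = 0100 → error at position 4.
Flip position 4: 010011110100000 → 010111110100000

010111110100000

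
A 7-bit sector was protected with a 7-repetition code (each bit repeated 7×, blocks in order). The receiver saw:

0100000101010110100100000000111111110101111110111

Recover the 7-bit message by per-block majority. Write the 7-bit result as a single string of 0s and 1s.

Block 1 (0100000): 1 one → 0
Block 2 (1010101): 4 ones → 1
Block 3 (1010010): 3 ones → 0
Block 4 (0000000): 0 ones → 0
Block 5 (1111111): 7 ones → 1
Block 6 (1010111): 5 ones → 1
Block 7 (1110111): 6 ones → 1

0100111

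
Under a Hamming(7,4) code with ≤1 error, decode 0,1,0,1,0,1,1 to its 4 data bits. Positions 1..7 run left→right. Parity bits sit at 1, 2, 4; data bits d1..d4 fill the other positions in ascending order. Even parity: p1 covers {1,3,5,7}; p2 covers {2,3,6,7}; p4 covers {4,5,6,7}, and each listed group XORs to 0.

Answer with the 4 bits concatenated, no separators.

s1 (pos 1,3,5,7): 0⊕0⊕0⊕1 = 1
s2 (pos 2,3,6,7): 1⊕0⊕1⊕1 = 1
s4 (pos 4,5,6,7): 1⊕0⊕1⊕1 = 1
Syndrome s4…s1 = 111 → error at position 7.
Flip position 7: 0101011 → 0101010
Read data bits from positions 3,5,6,7: 0010

0010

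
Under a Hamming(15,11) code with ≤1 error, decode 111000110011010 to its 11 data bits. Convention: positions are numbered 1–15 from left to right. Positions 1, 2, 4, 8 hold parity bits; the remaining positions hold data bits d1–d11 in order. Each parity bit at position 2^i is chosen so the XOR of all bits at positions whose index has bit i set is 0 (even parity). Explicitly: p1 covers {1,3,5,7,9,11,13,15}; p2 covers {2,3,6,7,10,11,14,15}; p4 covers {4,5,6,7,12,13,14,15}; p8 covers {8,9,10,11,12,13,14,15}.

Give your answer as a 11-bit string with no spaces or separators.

10110011010

s1 (pos 1,3,5,7,9,11,13,15): 1⊕1⊕0⊕1⊕0⊕1⊕0⊕0 = 0
s2 (pos 2,3,6,7,10,11,14,15): 1⊕1⊕0⊕1⊕0⊕1⊕1⊕0 = 1
s4 (pos 4,5,6,7,12,13,14,15): 0⊕0⊕0⊕1⊕1⊕0⊕1⊕0 = 1
s8 (pos 8,9,10,11,12,13,14,15): 1⊕0⊕0⊕1⊕1⊕0⊕1⊕0 = 0
Syndrome s8…s1 = 0110 → error at position 6.
Flip position 6: 111000110011010 → 111001110011010
Read data bits from positions 3,5,6,7,9,10,11,12,13,14,15: 10110011010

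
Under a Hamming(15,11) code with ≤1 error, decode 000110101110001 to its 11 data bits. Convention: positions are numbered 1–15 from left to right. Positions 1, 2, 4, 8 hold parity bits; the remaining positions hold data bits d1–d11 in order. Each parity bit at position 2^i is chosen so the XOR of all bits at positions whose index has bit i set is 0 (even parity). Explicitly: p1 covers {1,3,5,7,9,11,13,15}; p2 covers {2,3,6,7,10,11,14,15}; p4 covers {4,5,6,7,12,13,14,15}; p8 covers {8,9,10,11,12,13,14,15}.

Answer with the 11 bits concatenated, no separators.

01011110001

s1 (pos 1,3,5,7,9,11,13,15): 0⊕0⊕1⊕1⊕1⊕1⊕0⊕1 = 1
s2 (pos 2,3,6,7,10,11,14,15): 0⊕0⊕0⊕1⊕1⊕1⊕0⊕1 = 0
s4 (pos 4,5,6,7,12,13,14,15): 1⊕1⊕0⊕1⊕0⊕0⊕0⊕1 = 0
s8 (pos 8,9,10,11,12,13,14,15): 0⊕1⊕1⊕1⊕0⊕0⊕0⊕1 = 0
Syndrome s8…s1 = 0001 → error at position 1.
Flip position 1: 000110101110001 → 100110101110001
Read data bits from positions 3,5,6,7,9,10,11,12,13,14,15: 01011110001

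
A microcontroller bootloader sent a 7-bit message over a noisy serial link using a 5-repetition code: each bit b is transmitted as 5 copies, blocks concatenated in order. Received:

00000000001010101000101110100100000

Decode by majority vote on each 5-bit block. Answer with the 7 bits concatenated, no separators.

0010100

Block 1 (00000): 0 ones → 0
Block 2 (00000): 0 ones → 0
Block 3 (10101): 3 ones → 1
Block 4 (01000): 1 one → 0
Block 5 (10111): 4 ones → 1
Block 6 (01001): 2 ones → 0
Block 7 (00000): 0 ones → 0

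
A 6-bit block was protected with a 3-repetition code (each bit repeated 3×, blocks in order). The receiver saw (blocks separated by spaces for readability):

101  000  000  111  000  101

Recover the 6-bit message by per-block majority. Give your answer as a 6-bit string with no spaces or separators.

100101

Block 1 (101): 2 ones → 1
Block 2 (000): 0 ones → 0
Block 3 (000): 0 ones → 0
Block 4 (111): 3 ones → 1
Block 5 (000): 0 ones → 0
Block 6 (101): 2 ones → 1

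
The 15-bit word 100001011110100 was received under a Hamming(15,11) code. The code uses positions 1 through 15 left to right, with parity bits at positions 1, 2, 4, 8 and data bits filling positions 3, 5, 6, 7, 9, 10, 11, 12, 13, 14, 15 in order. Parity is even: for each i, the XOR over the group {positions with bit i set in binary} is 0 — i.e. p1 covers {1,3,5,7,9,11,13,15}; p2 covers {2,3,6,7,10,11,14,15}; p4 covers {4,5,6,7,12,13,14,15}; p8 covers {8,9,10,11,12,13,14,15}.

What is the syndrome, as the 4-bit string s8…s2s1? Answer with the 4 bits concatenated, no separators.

s1 (pos 1,3,5,7,9,11,13,15): 1⊕0⊕0⊕0⊕1⊕1⊕1⊕0 = 0
s2 (pos 2,3,6,7,10,11,14,15): 0⊕0⊕1⊕0⊕1⊕1⊕0⊕0 = 1
s4 (pos 4,5,6,7,12,13,14,15): 0⊕0⊕1⊕0⊕0⊕1⊕0⊕0 = 0
s8 (pos 8,9,10,11,12,13,14,15): 1⊕1⊕1⊕1⊕0⊕1⊕0⊕0 = 1
Syndrome s8…s1 = 1010 → error at position 10.

1010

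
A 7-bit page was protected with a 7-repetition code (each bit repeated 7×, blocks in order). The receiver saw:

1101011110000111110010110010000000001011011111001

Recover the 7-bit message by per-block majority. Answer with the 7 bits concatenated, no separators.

1010011

Block 1 (1101011): 5 ones → 1
Block 2 (1100001): 3 ones → 0
Block 3 (1111001): 5 ones → 1
Block 4 (0110010): 3 ones → 0
Block 5 (0000000): 0 ones → 0
Block 6 (0101101): 4 ones → 1
Block 7 (1111001): 5 ones → 1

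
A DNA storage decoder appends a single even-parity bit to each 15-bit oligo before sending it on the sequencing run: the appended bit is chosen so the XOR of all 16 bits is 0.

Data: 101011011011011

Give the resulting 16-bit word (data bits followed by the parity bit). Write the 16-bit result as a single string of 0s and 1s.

XOR of the 15 data bits: 1⊕0⊕1⊕0⊕1⊕1⊕0⊕1⊕1⊕0⊕1⊕1⊕0⊕1⊕1 = 0
Parity bit = 0 (so all 16 bits XOR to 0).

1010110110110110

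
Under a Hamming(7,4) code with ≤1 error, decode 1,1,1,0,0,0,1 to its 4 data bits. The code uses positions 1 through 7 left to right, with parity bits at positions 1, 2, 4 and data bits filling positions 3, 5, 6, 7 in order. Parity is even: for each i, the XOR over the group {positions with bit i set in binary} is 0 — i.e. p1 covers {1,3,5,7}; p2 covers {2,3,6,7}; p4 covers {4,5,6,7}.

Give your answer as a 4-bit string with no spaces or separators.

1000

s1 (pos 1,3,5,7): 1⊕1⊕0⊕1 = 1
s2 (pos 2,3,6,7): 1⊕1⊕0⊕1 = 1
s4 (pos 4,5,6,7): 0⊕0⊕0⊕1 = 1
Syndrome s4…s1 = 111 → error at position 7.
Flip position 7: 1110001 → 1110000
Read data bits from positions 3,5,6,7: 1000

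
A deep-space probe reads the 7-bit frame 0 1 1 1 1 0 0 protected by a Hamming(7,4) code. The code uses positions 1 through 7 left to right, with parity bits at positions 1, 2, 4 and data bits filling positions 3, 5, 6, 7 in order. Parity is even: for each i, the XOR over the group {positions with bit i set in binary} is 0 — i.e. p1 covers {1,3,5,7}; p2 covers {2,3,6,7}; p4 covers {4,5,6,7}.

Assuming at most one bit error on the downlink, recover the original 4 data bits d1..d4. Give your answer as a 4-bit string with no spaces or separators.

1100

s1 (pos 1,3,5,7): 0⊕1⊕1⊕0 = 0
s2 (pos 2,3,6,7): 1⊕1⊕0⊕0 = 0
s4 (pos 4,5,6,7): 1⊕1⊕0⊕0 = 0
Syndrome s4…s1 = 000 → no error.
Read data bits from positions 3,5,6,7: 1100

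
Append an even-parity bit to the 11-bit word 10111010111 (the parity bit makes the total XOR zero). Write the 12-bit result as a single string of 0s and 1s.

XOR of the 11 data bits: 1⊕0⊕1⊕1⊕1⊕0⊕1⊕0⊕1⊕1⊕1 = 0
Parity bit = 0 (so all 12 bits XOR to 0).

101110101110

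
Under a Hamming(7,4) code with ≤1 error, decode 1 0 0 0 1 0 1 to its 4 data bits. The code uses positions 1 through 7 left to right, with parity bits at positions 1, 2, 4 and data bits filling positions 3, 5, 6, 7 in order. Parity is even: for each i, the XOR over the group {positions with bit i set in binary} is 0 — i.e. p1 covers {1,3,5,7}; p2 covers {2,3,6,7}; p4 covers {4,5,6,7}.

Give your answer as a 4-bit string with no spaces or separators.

s1 (pos 1,3,5,7): 1⊕0⊕1⊕1 = 1
s2 (pos 2,3,6,7): 0⊕0⊕0⊕1 = 1
s4 (pos 4,5,6,7): 0⊕1⊕0⊕1 = 0
Syndrome s4…s1 = 011 → error at position 3.
Flip position 3: 1000101 → 1010101
Read data bits from positions 3,5,6,7: 1101

1101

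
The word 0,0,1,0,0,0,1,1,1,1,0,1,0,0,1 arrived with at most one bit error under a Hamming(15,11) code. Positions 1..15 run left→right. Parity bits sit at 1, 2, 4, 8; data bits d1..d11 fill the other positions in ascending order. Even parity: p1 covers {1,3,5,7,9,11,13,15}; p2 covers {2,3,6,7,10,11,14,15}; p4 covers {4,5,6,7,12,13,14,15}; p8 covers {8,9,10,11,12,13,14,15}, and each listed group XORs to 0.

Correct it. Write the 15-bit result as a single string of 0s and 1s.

s1 (pos 1,3,5,7,9,11,13,15): 0⊕1⊕0⊕1⊕1⊕0⊕0⊕1 = 0
s2 (pos 2,3,6,7,10,11,14,15): 0⊕1⊕0⊕1⊕1⊕0⊕0⊕1 = 0
s4 (pos 4,5,6,7,12,13,14,15): 0⊕0⊕0⊕1⊕1⊕0⊕0⊕1 = 1
s8 (pos 8,9,10,11,12,13,14,15): 1⊕1⊕1⊕0⊕1⊕0⊕0⊕1 = 1
Syndrome s8…s1 = 1100 → error at position 12.
Flip position 12: 001000111101001 → 001000111100001

001000111100001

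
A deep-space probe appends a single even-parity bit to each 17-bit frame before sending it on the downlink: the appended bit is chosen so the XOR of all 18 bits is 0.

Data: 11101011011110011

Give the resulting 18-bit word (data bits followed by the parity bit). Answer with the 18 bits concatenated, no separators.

111010110111100110

XOR of the 17 data bits: 1⊕1⊕1⊕0⊕1⊕0⊕1⊕1⊕0⊕1⊕1⊕1⊕1⊕0⊕0⊕1⊕1 = 0
Parity bit = 0 (so all 18 bits XOR to 0).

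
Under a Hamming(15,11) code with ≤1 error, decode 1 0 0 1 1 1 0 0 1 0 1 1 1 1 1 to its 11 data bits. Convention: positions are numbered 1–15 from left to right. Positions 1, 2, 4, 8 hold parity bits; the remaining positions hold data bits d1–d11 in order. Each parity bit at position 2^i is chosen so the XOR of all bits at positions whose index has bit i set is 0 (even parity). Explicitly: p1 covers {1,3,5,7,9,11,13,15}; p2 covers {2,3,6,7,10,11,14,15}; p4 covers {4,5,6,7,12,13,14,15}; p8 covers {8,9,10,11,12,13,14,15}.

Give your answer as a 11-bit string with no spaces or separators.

s1 (pos 1,3,5,7,9,11,13,15): 1⊕0⊕1⊕0⊕1⊕1⊕1⊕1 = 0
s2 (pos 2,3,6,7,10,11,14,15): 0⊕0⊕1⊕0⊕0⊕1⊕1⊕1 = 0
s4 (pos 4,5,6,7,12,13,14,15): 1⊕1⊕1⊕0⊕1⊕1⊕1⊕1 = 1
s8 (pos 8,9,10,11,12,13,14,15): 0⊕1⊕0⊕1⊕1⊕1⊕1⊕1 = 0
Syndrome s8…s1 = 0100 → error at position 4.
Flip position 4: 100111001011111 → 100011001011111
Read data bits from positions 3,5,6,7,9,10,11,12,13,14,15: 01101011111

01101011111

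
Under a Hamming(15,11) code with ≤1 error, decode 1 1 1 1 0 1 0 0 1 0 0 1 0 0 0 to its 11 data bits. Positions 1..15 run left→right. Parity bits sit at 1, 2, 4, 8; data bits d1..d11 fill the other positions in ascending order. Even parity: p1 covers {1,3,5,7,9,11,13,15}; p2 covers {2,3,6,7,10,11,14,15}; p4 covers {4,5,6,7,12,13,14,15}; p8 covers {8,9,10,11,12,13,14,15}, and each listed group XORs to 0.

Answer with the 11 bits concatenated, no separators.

10111001000

s1 (pos 1,3,5,7,9,11,13,15): 1⊕1⊕0⊕0⊕1⊕0⊕0⊕0 = 1
s2 (pos 2,3,6,7,10,11,14,15): 1⊕1⊕1⊕0⊕0⊕0⊕0⊕0 = 1
s4 (pos 4,5,6,7,12,13,14,15): 1⊕0⊕1⊕0⊕1⊕0⊕0⊕0 = 1
s8 (pos 8,9,10,11,12,13,14,15): 0⊕1⊕0⊕0⊕1⊕0⊕0⊕0 = 0
Syndrome s8…s1 = 0111 → error at position 7.
Flip position 7: 111101001001000 → 111101101001000
Read data bits from positions 3,5,6,7,9,10,11,12,13,14,15: 10111001000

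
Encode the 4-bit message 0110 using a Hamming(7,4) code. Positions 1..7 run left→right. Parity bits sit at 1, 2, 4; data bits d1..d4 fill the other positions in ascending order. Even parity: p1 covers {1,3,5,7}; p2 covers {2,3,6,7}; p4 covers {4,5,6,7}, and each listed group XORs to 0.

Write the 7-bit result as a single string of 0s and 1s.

Place data at non-parity positions: p1 p2 0 p4 1 1 0
p1 (pos 1,3,5,7): XOR of data positions = 0⊕1⊕0 = 1
p2 (pos 2,3,6,7): XOR of data positions = 0⊕1⊕0 = 1
p4 (pos 4,5,6,7): XOR of data positions = 1⊕1⊕0 = 0
Codeword: 1100110

1100110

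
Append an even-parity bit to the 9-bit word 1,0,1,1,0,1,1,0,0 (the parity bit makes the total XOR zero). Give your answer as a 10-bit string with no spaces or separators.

XOR of the 9 data bits: 1⊕0⊕1⊕1⊕0⊕1⊕1⊕0⊕0 = 1
Parity bit = 1 (so all 10 bits XOR to 0).

1011011001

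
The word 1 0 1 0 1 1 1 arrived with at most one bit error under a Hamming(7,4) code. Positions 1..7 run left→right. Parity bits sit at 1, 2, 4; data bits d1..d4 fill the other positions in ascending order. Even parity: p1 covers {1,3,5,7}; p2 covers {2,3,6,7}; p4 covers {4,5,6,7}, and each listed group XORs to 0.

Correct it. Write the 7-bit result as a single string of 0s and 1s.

s1 (pos 1,3,5,7): 1⊕1⊕1⊕1 = 0
s2 (pos 2,3,6,7): 0⊕1⊕1⊕1 = 1
s4 (pos 4,5,6,7): 0⊕1⊕1⊕1 = 1
Syndrome s4…s1 = 110 → error at position 6.
Flip position 6: 1010111 → 1010101

1010101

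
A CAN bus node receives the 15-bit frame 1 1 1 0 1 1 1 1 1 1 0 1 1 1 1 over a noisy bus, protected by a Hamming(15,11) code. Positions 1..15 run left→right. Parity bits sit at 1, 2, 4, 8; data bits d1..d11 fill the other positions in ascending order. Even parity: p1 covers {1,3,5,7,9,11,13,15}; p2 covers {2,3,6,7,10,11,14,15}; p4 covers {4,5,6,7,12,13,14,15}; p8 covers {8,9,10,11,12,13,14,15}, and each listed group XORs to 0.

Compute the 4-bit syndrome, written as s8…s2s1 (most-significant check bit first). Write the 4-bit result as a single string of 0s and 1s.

1111

s1 (pos 1,3,5,7,9,11,13,15): 1⊕1⊕1⊕1⊕1⊕0⊕1⊕1 = 1
s2 (pos 2,3,6,7,10,11,14,15): 1⊕1⊕1⊕1⊕1⊕0⊕1⊕1 = 1
s4 (pos 4,5,6,7,12,13,14,15): 0⊕1⊕1⊕1⊕1⊕1⊕1⊕1 = 1
s8 (pos 8,9,10,11,12,13,14,15): 1⊕1⊕1⊕0⊕1⊕1⊕1⊕1 = 1
Syndrome s8…s1 = 1111 → error at position 15.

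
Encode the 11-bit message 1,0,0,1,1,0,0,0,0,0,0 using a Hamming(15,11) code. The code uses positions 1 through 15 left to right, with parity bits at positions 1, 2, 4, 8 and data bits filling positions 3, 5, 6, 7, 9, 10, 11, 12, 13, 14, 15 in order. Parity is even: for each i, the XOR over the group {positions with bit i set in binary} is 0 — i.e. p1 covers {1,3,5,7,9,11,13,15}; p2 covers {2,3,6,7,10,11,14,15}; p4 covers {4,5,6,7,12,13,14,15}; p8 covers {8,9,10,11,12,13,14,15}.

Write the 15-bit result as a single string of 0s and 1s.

Place data at non-parity positions: p1 p2 1 p4 0 0 1 p8 1 0 0 0 0 0 0
p1 (pos 1,3,5,7,9,11,13,15): XOR of data positions = 1⊕0⊕1⊕1⊕0⊕0⊕0 = 1
p2 (pos 2,3,6,7,10,11,14,15): XOR of data positions = 1⊕0⊕1⊕0⊕0⊕0⊕0 = 0
p4 (pos 4,5,6,7,12,13,14,15): XOR of data positions = 0⊕0⊕1⊕0⊕0⊕0⊕0 = 1
p8 (pos 8,9,10,11,12,13,14,15): XOR of data positions = 1⊕0⊕0⊕0⊕0⊕0⊕0 = 1
Codeword: 101100111000000

101100111000000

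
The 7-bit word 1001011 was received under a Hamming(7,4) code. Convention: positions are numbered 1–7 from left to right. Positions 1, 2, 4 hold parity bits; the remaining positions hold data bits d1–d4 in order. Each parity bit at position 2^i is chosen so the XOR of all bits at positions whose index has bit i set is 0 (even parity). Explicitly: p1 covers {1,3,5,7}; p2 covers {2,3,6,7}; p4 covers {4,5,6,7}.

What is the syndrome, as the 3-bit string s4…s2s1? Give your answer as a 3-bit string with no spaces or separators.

s1 (pos 1,3,5,7): 1⊕0⊕0⊕1 = 0
s2 (pos 2,3,6,7): 0⊕0⊕1⊕1 = 0
s4 (pos 4,5,6,7): 1⊕0⊕1⊕1 = 1
Syndrome s4…s1 = 100 → error at position 4.

100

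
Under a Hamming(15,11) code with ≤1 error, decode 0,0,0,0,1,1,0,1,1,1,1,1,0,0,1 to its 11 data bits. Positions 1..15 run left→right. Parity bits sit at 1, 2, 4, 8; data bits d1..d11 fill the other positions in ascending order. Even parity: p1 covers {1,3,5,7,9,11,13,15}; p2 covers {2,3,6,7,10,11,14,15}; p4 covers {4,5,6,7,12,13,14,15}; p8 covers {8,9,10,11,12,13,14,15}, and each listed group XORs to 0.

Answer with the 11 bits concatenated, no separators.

s1 (pos 1,3,5,7,9,11,13,15): 0⊕0⊕1⊕0⊕1⊕1⊕0⊕1 = 0
s2 (pos 2,3,6,7,10,11,14,15): 0⊕0⊕1⊕0⊕1⊕1⊕0⊕1 = 0
s4 (pos 4,5,6,7,12,13,14,15): 0⊕1⊕1⊕0⊕1⊕0⊕0⊕1 = 0
s8 (pos 8,9,10,11,12,13,14,15): 1⊕1⊕1⊕1⊕1⊕0⊕0⊕1 = 0
Syndrome s8…s1 = 0000 → no error.
Read data bits from positions 3,5,6,7,9,10,11,12,13,14,15: 01101111001

01101111001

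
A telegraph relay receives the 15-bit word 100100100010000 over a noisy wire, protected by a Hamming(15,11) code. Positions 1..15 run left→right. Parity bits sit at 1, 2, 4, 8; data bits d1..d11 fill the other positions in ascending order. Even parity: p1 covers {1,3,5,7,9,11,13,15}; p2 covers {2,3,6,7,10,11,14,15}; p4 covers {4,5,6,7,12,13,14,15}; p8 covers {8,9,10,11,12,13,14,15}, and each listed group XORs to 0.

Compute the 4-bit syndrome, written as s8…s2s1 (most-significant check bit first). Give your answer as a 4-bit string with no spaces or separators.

1001

s1 (pos 1,3,5,7,9,11,13,15): 1⊕0⊕0⊕1⊕0⊕1⊕0⊕0 = 1
s2 (pos 2,3,6,7,10,11,14,15): 0⊕0⊕0⊕1⊕0⊕1⊕0⊕0 = 0
s4 (pos 4,5,6,7,12,13,14,15): 1⊕0⊕0⊕1⊕0⊕0⊕0⊕0 = 0
s8 (pos 8,9,10,11,12,13,14,15): 0⊕0⊕0⊕1⊕0⊕0⊕0⊕0 = 1
Syndrome s8…s1 = 1001 → error at position 9.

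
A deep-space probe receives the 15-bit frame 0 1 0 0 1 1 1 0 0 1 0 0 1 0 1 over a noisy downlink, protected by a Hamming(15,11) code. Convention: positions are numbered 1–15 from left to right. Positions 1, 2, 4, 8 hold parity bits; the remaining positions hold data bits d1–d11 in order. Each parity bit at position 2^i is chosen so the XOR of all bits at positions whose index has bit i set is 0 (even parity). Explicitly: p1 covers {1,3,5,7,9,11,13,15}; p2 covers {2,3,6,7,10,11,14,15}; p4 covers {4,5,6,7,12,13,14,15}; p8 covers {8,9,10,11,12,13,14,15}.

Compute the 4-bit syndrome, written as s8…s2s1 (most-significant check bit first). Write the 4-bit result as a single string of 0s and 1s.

s1 (pos 1,3,5,7,9,11,13,15): 0⊕0⊕1⊕1⊕0⊕0⊕1⊕1 = 0
s2 (pos 2,3,6,7,10,11,14,15): 1⊕0⊕1⊕1⊕1⊕0⊕0⊕1 = 1
s4 (pos 4,5,6,7,12,13,14,15): 0⊕1⊕1⊕1⊕0⊕1⊕0⊕1 = 1
s8 (pos 8,9,10,11,12,13,14,15): 0⊕0⊕1⊕0⊕0⊕1⊕0⊕1 = 1
Syndrome s8…s1 = 1110 → error at position 14.

1110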